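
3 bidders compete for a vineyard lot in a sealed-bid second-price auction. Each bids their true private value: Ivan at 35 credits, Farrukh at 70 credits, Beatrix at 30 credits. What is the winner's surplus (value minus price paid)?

Bids in descending order: Farrukh 70 credits; Ivan 35 credits; Beatrix 30 credits.
Farrukh wins with the top bid and pays the second-highest, 35 credits.
Surplus = 70 credits − 35 credits = 35 credits.

Winner's surplus: 35 credits.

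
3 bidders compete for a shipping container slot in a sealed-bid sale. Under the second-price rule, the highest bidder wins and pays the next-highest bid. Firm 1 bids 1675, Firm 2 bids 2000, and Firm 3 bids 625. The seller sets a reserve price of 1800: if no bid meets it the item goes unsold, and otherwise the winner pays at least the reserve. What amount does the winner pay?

Ordered from highest: Firm 2 2000 > Firm 1 1675 > Firm 3 625.
Firm 2 has the highest bid, so Firm 2 wins.
The second-highest bid is 1675, but the reserve 1800 is higher, so the price is the reserve.

Price paid: 1800.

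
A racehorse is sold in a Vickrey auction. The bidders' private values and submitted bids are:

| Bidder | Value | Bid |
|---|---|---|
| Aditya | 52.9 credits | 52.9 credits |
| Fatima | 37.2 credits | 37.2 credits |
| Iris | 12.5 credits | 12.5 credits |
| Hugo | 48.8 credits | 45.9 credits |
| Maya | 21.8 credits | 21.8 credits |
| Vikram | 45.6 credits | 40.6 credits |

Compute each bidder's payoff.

Ranking the bids: Aditya 52.9 credits; Hugo 45.9 credits; Vikram 40.6 credits; Fatima 37.2 credits; Maya 21.8 credits; Iris 12.5 credits.
Aditya has the top bid and wins; the price is the second-highest bid, 45.9 credits.
Aditya's payoff = 52.9 credits − 45.9 credits = 7.0 credits. All other bidders lose, so their payoff is 0.

Payoffs: Aditya 7.0 credits, Fatima 0.0 credits, Iris 0.0 credits, Hugo 0.0 credits, Maya 0.0 credits, Vikram 0.0 credits.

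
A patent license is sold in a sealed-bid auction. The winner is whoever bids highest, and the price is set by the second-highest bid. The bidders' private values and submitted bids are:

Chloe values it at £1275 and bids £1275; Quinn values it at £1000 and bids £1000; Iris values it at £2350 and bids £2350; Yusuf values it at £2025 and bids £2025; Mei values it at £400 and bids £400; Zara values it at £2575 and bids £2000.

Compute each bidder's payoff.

Ordered from highest: Iris £2350 > Yusuf £2025 > Zara £2000 > Chloe £1275 > Quinn £1000 > Mei £400.
Iris has the top bid and wins; the price is the second-highest bid, £2025.
Iris's payoff = £2350 − £2025 = £325. All other bidders lose, so their payoff is 0.

Chloe £0, Quinn £0, Iris £325, Yusuf £0, Mei £0, Zara £0.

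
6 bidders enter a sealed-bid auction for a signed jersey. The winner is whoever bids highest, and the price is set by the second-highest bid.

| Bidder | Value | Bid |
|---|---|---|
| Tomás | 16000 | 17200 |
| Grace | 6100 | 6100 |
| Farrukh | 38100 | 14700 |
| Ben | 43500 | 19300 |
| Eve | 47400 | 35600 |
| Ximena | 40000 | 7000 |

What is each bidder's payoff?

Bids in descending order: Eve 35600 > Ben 19300 > Tomás 17200 > Farrukh 14700 > Ximena 7000 > Grace 6100.
Eve has the top bid and wins; the price is the second-highest bid, 19300.
Eve's payoff = 47400 − 19300 = 28100. All other bidders lose, so their payoff is 0.

Payoffs: Tomás 0, Grace 0, Farrukh 0, Ben 0, Eve 28100, Ximena 0.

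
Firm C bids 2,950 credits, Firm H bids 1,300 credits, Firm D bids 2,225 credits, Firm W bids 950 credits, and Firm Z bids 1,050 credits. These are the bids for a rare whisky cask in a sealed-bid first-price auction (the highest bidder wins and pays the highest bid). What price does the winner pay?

Price paid: 2,950 credits.

Sorted high to low: Firm C 2,950 credits; Firm D 2,225 credits; Firm H 1,300 credits; Firm Z 1,050 credits; Firm W 950 credits.
Firm C is the highest bidder, so Firm C wins.
Under the first-price rule, the price is the highest bid: 2,950 credits.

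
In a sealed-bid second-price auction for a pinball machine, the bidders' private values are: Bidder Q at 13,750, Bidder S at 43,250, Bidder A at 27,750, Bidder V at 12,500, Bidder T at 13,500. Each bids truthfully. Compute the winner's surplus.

Winner's surplus: 15,500.

Ordered from highest: Bidder S 43,250 > Bidder A 27,750 > Bidder Q 13,750 > Bidder T 13,500 > Bidder V 12,500.
Bidder S wins with the top bid and pays the second-highest, 27,750.
Surplus = 43,250 − 27,750 = 15,500.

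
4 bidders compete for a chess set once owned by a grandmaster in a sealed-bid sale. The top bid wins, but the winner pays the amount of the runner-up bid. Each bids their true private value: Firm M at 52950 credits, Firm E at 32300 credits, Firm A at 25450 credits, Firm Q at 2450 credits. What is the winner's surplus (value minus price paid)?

20650 credits

Sorted high to low: Firm M 52950 credits, then Firm E 32300 credits, then Firm A 25450 credits, then Firm Q 2450 credits.
Firm M wins with the top bid and pays the second-highest, 32300 credits.
Surplus = 52950 credits − 32300 credits = 20650 credits.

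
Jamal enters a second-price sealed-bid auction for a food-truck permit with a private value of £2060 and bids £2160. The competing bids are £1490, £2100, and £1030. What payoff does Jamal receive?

Highest competing bid: £2100.
Jamal's bid £2160 is the highest overall, so Jamal wins and pays the second-highest bid, £2100.
Payoff = value − price = £2060 − £2100 = -£40.
Overbidding won the item at a price above value — truthful bidding would have avoided this loss.

Jamal's payoff: -£40.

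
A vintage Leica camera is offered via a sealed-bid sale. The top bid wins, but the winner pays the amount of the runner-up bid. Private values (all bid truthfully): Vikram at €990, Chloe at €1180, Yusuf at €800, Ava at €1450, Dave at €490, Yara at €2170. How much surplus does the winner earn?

Winner's surplus: €720.

Sorted high to low: Yara €2170 > Ava €1450 > Chloe €1180 > Vikram €990 > Yusuf €800 > Dave €490.
Yara wins with the top bid and pays the second-highest, €1450.
Surplus = €2170 − €1450 = €720.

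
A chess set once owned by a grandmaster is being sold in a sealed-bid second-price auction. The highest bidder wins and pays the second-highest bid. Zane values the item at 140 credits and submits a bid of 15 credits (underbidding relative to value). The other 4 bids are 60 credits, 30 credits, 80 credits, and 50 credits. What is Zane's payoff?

Payoff = 0 credits.

Highest competing bid: 80 credits.
Zane's bid 15 credits is not the highest, so Zane loses, pays nothing, and earns zero payoff.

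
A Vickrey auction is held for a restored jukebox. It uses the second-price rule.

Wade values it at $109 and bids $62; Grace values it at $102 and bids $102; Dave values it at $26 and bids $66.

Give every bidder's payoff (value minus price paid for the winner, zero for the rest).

Bids in descending order: Grace $102, then Dave $66, then Wade $62.
Grace has the top bid and wins; the price is the second-highest bid, $66.
Grace's payoff = $102 − $66 = $36. All other bidders lose, so their payoff is 0.

Wade $0, Grace $36, Dave $0.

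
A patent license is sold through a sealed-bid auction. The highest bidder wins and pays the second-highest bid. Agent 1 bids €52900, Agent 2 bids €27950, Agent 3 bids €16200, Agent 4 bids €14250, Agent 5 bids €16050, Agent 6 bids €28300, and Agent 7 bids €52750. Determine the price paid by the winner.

The winner pays €52750.

Ranking the bids: Agent 1 €52900, then Agent 7 €52750, then Agent 6 €28300, then Agent 2 €27950, then Agent 3 €16200, then Agent 5 €16050, then Agent 4 €14250.
Agent 1 has the highest bid, so Agent 1 wins.
The second-highest bid is €52750, so that is what Agent 1 pays.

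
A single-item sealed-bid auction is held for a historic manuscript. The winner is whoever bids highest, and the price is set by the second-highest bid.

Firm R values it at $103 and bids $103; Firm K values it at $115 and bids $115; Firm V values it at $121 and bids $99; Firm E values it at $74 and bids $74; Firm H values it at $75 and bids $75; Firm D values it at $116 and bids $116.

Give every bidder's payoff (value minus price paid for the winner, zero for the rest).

Payoffs: Firm R $0, Firm K $0, Firm V $0, Firm E $0, Firm H $0, Firm D $1.

Ordered from highest: Firm D $116, then Firm K $115, then Firm R $103, then Firm V $99, then Firm H $75, then Firm E $74.
Firm D has the top bid and wins; the price is the second-highest bid, $115.
Firm D's payoff = $116 − $115 = $1. All other bidders lose, so their payoff is 0.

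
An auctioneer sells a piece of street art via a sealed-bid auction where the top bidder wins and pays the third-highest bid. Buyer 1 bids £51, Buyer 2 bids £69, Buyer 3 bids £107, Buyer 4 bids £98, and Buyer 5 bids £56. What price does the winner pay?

Ordered from highest: Buyer 3 £107; Buyer 4 £98; Buyer 2 £69; Buyer 5 £56; Buyer 1 £51.
Buyer 3 is the highest bidder, so Buyer 3 wins.
Under the third-price rule, the price is the third-highest bid: £69.

Price paid: £69.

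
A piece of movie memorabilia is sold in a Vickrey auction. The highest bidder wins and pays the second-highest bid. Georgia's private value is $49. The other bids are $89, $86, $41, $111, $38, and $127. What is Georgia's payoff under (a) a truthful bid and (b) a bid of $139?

The highest competing bid is $127.
Bidding truthfully at $49: the top bid is $127 (a rival), so Georgia loses. Payoff = $0.
Bidding $139: Georgia has the top bid, wins, and pays the second-highest bid $127. Payoff = $49 − $127 = -$78.
Deviating from a truthful bid can only lose payoff in a second-price auction — never gain.

(a) $0  (b) -$78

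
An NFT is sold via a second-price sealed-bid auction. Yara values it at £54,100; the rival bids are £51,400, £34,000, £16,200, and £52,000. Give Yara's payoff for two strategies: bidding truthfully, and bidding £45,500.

(a) £2,100  (b) £0

The highest competing bid is £52,000.
Bidding truthfully at £54,100: Yara has the top bid, wins, and pays the second-highest bid £52,000. Payoff = £54,100 − £52,000 = £2,100.
Bidding £45,500: the top bid is £52,000 (a rival), so Yara loses. Payoff = £0.
Deviating from a truthful bid can only lose payoff in a second-price auction — never gain.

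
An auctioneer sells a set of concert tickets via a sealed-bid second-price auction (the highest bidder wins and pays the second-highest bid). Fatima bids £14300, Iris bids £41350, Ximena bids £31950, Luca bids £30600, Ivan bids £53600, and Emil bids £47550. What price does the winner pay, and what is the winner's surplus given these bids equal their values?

Price £47550; surplus £6050.

Ranking the bids: Ivan £53600, then Emil £47550, then Iris £41350, then Ximena £31950, then Luca £30600, then Fatima £14300.
Ivan is the highest bidder, so Ivan wins.
Under the second-price rule, the price is the second-highest bid: £47550.
Surplus = £53600 − £47550 = £6050.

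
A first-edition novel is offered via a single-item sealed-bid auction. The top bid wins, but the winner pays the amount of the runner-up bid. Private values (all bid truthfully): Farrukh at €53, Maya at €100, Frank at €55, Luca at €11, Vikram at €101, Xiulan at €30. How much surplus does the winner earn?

Surplus = €1.

Ordered from highest: Vikram €101; Maya €100; Frank €55; Farrukh €53; Xiulan €30; Luca €11.
Vikram wins with the top bid and pays the second-highest, €100.
Surplus = €101 − €100 = €1.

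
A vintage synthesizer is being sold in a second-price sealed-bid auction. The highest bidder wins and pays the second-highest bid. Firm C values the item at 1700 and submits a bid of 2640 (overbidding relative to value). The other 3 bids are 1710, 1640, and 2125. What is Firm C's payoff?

Firm C's payoff: -425.

Highest competing bid: 2125.
Firm C's bid 2640 is the highest overall, so Firm C wins and pays the second-highest bid, 2125.
Payoff = value − price = 1700 − 2125 = -425.
Overbidding won the item at a price above value — truthful bidding would have avoided this loss.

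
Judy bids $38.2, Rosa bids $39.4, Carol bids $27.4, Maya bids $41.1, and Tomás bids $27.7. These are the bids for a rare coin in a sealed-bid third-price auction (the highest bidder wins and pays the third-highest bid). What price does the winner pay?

The winner pays $38.2.

Ordered from highest: Maya $41.1, then Rosa $39.4, then Judy $38.2, then Tomás $27.7, then Carol $27.4.
Maya is the highest bidder, so Maya wins.
Under the third-price rule, the price is the third-highest bid: $38.2.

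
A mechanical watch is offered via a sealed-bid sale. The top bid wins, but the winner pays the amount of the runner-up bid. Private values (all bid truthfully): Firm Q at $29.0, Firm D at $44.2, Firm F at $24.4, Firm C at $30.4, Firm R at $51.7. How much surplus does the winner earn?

Ordered from highest: Firm R $51.7 > Firm D $44.2 > Firm C $30.4 > Firm Q $29.0 > Firm F $24.4.
Firm R wins with the top bid and pays the second-highest, $44.2.
Surplus = $51.7 − $44.2 = $7.5.

Surplus = $7.5.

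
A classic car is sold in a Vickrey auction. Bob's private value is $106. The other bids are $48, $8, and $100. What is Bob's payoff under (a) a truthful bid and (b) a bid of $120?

The highest competing bid is $100.
Bidding truthfully at $106: Bob has the top bid, wins, and pays the second-highest bid $100. Payoff = $106 − $100 = $6.
Bidding $120: Bob has the top bid, wins, and pays the second-highest bid $100. Payoff = $106 − $100 = $6.

Truthful: $6; alternative: $6.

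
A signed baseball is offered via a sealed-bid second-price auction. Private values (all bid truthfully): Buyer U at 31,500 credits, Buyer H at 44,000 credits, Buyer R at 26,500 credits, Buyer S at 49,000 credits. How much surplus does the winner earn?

Sorted high to low: Buyer S 49,000 credits > Buyer H 44,000 credits > Buyer U 31,500 credits > Buyer R 26,500 credits.
Buyer S wins with the top bid and pays the second-highest, 44,000 credits.
Surplus = 49,000 credits − 44,000 credits = 5,000 credits.

5,000 credits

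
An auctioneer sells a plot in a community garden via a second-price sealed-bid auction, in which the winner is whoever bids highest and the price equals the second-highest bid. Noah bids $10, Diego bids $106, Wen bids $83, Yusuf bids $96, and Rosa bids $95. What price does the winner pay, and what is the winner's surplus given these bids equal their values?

Ordered from highest: Diego $106 > Yusuf $96 > Rosa $95 > Wen $83 > Noah $10.
Diego is the highest bidder, so Diego wins.
Under the second-price rule, the price is the second-highest bid: $96.
Surplus = $106 − $96 = $10.

Price $96; surplus $10.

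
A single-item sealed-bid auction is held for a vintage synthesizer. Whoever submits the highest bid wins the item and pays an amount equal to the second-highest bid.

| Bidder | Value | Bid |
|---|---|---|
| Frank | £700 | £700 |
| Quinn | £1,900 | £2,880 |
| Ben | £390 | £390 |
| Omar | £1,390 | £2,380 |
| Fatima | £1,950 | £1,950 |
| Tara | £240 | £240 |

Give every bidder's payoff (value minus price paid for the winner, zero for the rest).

Ranking the bids: Quinn £2,880 > Omar £2,380 > Fatima £1,950 > Frank £700 > Ben £390 > Tara £240.
Quinn has the top bid and wins; the price is the second-highest bid, £2,380.
Quinn's payoff = £1,900 − £2,380 = -£480. All other bidders lose, so their payoff is 0.

Payoffs: Frank £0, Quinn -£480, Ben £0, Omar £0, Fatima £0, Tara £0.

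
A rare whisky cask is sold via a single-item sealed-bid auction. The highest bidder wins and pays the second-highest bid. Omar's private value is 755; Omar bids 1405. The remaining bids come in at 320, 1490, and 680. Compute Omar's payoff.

Omar's payoff: 0.

Highest competing bid: 1490.
Omar's bid 1405 is not the highest, so Omar loses, pays nothing, and earns zero payoff.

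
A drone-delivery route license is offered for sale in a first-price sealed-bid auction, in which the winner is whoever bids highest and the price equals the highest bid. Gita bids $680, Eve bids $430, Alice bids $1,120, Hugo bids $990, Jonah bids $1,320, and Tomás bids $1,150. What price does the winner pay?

The winner pays $1,320.

Ordered from highest: Jonah $1,320, then Tomás $1,150, then Alice $1,120, then Hugo $990, then Gita $680, then Eve $430.
Jonah is the highest bidder, so Jonah wins.
Under the first-price rule, the price is the highest bid: $1,320.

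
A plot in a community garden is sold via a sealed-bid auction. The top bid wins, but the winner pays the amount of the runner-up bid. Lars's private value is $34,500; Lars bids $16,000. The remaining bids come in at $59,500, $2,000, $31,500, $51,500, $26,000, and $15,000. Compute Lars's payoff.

$0

Highest competing bid: $59,500.
Lars's bid $16,000 is not the highest, so Lars loses, pays nothing, and earns zero payoff.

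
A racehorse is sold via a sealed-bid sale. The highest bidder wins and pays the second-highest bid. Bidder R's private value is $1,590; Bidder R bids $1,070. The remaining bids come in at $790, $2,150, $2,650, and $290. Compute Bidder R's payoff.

Highest competing bid: $2,650.
Bidder R's bid $1,070 is not the highest, so Bidder R loses, pays nothing, and earns zero payoff.

Payoff = $0.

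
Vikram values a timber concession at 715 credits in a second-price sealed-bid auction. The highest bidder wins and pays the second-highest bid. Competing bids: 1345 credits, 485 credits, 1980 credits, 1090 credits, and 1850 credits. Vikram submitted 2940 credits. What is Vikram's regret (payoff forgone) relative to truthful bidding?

Regret: 1265 credits.

The highest competing bid is 1980 credits.
Bidding truthfully at 715 credits: the top bid is 1980 credits (a rival), so Vikram loses. Payoff = 0 credits.
Bidding 2940 credits: Vikram has the top bid, wins, and pays the second-highest bid 1980 credits. Payoff = 715 credits − 1980 credits = -1265 credits.
Regret = truthful payoff − actual payoff = 0 credits − -1265 credits = 1265 credits.
Deviating from a truthful bid can only lose payoff in a second-price auction — never gain.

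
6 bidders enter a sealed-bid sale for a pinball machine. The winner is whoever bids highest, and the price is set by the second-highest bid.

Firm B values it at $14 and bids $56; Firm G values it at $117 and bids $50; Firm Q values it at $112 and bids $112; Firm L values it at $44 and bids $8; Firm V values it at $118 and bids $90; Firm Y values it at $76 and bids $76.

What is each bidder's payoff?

Firm B $0, Firm G $0, Firm Q $22, Firm L $0, Firm V $0, Firm Y $0.

Sorted high to low: Firm Q $112; Firm V $90; Firm Y $76; Firm B $56; Firm G $50; Firm L $8.
Firm Q has the top bid and wins; the price is the second-highest bid, $90.
Firm Q's payoff = $112 − $90 = $22. All other bidders lose, so their payoff is 0.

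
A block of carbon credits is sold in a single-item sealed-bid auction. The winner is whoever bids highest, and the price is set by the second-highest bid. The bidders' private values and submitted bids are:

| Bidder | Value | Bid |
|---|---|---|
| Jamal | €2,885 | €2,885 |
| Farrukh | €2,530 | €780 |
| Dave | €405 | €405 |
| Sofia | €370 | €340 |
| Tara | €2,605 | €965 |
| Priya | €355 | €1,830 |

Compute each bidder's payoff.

Bids in descending order: Jamal €2,885, then Priya €1,830, then Tara €965, then Farrukh €780, then Dave €405, then Sofia €340.
Jamal has the top bid and wins; the price is the second-highest bid, €1,830.
Jamal's payoff = €2,885 − €1,830 = €1,055. All other bidders lose, so their payoff is 0.

Jamal €1,055, Farrukh €0, Dave €0, Sofia €0, Tara €0, Priya €0.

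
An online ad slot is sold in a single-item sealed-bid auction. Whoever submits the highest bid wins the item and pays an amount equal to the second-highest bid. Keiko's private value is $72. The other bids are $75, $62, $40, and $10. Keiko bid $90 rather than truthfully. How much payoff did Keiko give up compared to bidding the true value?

The highest competing bid is $75.
Bidding truthfully at $72: the top bid is $75 (a rival), so Keiko loses. Payoff = $0.
Bidding $90: Keiko has the top bid, wins, and pays the second-highest bid $75. Payoff = $72 − $75 = -$3.
Regret = truthful payoff − actual payoff = $0 − -$3 = $3.

Payoff forgone: $3.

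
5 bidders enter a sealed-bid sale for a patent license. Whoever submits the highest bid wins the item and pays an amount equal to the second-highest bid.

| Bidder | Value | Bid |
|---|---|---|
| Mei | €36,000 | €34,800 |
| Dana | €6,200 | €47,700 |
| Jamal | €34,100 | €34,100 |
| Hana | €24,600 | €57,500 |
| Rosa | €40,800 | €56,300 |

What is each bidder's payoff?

Mei €0, Dana €0, Jamal €0, Hana -€31,700, Rosa €0.

Sorted high to low: Hana €57,500; Rosa €56,300; Dana €47,700; Mei €34,800; Jamal €34,100.
Hana has the top bid and wins; the price is the second-highest bid, €56,300.
Hana's payoff = €24,600 − €56,300 = -€31,700. All other bidders lose, so their payoff is 0.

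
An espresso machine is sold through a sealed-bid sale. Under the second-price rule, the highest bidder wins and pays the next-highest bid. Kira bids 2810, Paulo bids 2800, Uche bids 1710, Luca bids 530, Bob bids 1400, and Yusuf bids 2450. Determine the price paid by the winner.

2800

Bids in descending order: Kira 2810; Paulo 2800; Yusuf 2450; Uche 1710; Bob 1400; Luca 530.
Kira has the highest bid, so Kira wins.
The second-highest bid is 2800, so that is what Kira pays.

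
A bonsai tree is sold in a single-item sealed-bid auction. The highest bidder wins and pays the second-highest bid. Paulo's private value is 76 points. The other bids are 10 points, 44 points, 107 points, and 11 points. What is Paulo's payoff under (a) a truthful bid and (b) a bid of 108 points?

Truthful: 0 points; alternative: -31 points.

The highest competing bid is 107 points.
Bidding truthfully at 76 points: the top bid is 107 points (a rival), so Paulo loses. Payoff = 0 points.
Bidding 108 points: Paulo has the top bid, wins, and pays the second-highest bid 107 points. Payoff = 76 points − 107 points = -31 points.
Deviating from a truthful bid can only lose payoff in a second-price auction — never gain.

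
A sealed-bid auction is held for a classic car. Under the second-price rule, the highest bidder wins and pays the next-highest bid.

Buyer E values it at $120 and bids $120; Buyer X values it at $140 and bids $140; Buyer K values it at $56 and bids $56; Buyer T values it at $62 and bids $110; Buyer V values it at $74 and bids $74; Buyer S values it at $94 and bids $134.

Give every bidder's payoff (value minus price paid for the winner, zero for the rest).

Ranking the bids: Buyer X $140 > Buyer S $134 > Buyer E $120 > Buyer T $110 > Buyer V $74 > Buyer K $56.
Buyer X has the top bid and wins; the price is the second-highest bid, $134.
Buyer X's payoff = $140 − $134 = $6. All other bidders lose, so their payoff is 0.

Buyer E $0, Buyer X $6, Buyer K $0, Buyer T $0, Buyer V $0, Buyer S $0.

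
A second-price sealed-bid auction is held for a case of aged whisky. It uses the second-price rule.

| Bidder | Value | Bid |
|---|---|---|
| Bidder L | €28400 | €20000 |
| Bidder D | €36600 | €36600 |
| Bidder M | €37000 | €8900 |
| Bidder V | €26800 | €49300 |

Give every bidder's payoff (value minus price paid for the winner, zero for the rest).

Ranking the bids: Bidder V €49300; Bidder D €36600; Bidder L €20000; Bidder M €8900.
Bidder V has the top bid and wins; the price is the second-highest bid, €36600.
Bidder V's payoff = €26800 − €36600 = -€9800. All other bidders lose, so their payoff is 0.

Bidder L €0, Bidder D €0, Bidder M €0, Bidder V -€9800.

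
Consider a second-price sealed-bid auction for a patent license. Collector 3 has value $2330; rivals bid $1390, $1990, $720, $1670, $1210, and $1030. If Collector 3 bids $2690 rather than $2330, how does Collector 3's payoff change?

The highest competing bid is $1990.
Bidding truthfully at $2330: Collector 3 has the top bid, wins, and pays the second-highest bid $1990. Payoff = $2330 − $1990 = $340.
Bidding $2690: Collector 3 has the top bid, wins, and pays the second-highest bid $1990. Payoff = $2330 − $1990 = $340.
Change = $340 − $340 = $0.

Payoff change: $0.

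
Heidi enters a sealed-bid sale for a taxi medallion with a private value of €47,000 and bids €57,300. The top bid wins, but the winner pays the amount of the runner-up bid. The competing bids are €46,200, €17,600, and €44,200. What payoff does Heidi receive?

€800

Highest competing bid: €46,200.
Heidi's bid €57,300 is the highest overall, so Heidi wins and pays the second-highest bid, €46,200.
Payoff = value − price = €47,000 − €46,200 = €800.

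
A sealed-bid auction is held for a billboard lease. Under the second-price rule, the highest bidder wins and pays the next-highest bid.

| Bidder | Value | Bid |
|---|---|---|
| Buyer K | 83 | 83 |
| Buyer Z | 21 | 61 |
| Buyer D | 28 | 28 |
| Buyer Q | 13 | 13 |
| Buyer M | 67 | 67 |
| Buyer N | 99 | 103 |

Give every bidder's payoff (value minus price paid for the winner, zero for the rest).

Payoffs: Buyer K 0, Buyer Z 0, Buyer D 0, Buyer Q 0, Buyer M 0, Buyer N 16.

Ranking the bids: Buyer N 103, then Buyer K 83, then Buyer M 67, then Buyer Z 61, then Buyer D 28, then Buyer Q 13.
Buyer N has the top bid and wins; the price is the second-highest bid, 83.
Buyer N's payoff = 99 − 83 = 16. All other bidders lose, so their payoff is 0.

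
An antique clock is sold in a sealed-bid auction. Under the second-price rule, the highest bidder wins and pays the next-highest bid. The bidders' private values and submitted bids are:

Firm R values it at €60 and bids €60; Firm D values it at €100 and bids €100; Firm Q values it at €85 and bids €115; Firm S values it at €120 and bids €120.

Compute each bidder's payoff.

Sorted high to low: Firm S €120 > Firm Q €115 > Firm D €100 > Firm R €60.
Firm S has the top bid and wins; the price is the second-highest bid, €115.
Firm S's payoff = €120 − €115 = €5. All other bidders lose, so their payoff is 0.

Firm R €0, Firm D €0, Firm Q €0, Firm S €5.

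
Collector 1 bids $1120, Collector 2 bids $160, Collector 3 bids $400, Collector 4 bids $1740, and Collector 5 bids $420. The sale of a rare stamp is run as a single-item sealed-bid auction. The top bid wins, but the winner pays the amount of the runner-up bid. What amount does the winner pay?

Bids in descending order: Collector 4 $1740, then Collector 1 $1120, then Collector 5 $420, then Collector 3 $400, then Collector 2 $160.
Collector 4 has the highest bid, so Collector 4 wins.
The second-highest bid is $1120, so that is what Collector 4 pays.

$1120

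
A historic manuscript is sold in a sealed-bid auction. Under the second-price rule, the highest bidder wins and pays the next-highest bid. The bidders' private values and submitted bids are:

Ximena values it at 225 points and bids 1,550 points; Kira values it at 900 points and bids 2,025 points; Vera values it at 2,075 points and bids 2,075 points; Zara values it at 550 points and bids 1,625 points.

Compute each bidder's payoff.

Bids in descending order: Vera 2,075 points > Kira 2,025 points > Zara 1,625 points > Ximena 1,550 points.
Vera has the top bid and wins; the price is the second-highest bid, 2,025 points.
Vera's payoff = 2,075 points − 2,025 points = 50 points. All other bidders lose, so their payoff is 0.

Ximena 0 points, Kira 0 points, Vera 50 points, Zara 0 points.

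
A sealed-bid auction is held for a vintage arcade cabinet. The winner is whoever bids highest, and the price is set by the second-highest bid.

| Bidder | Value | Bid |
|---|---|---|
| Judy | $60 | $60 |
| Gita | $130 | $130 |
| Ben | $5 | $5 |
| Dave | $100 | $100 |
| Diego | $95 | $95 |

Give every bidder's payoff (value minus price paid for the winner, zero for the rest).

Sorted high to low: Gita $130, then Dave $100, then Diego $95, then Judy $60, then Ben $5.
Gita has the top bid and wins; the price is the second-highest bid, $100.
Gita's payoff = $130 − $100 = $30. All other bidders lose, so their payoff is 0.

Judy $0, Gita $30, Ben $0, Dave $0, Diego $0.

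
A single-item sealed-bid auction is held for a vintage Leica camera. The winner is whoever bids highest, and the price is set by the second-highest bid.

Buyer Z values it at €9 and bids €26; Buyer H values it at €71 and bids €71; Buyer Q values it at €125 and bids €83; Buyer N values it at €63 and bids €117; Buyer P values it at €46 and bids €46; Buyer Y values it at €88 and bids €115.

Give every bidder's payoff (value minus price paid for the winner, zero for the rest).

Payoffs: Buyer Z €0, Buyer H €0, Buyer Q €0, Buyer N -€52, Buyer P €0, Buyer Y €0.

Ordered from highest: Buyer N €117; Buyer Y €115; Buyer Q €83; Buyer H €71; Buyer P €46; Buyer Z €26.
Buyer N has the top bid and wins; the price is the second-highest bid, €115.
Buyer N's payoff = €63 − €115 = -€52. All other bidders lose, so their payoff is 0.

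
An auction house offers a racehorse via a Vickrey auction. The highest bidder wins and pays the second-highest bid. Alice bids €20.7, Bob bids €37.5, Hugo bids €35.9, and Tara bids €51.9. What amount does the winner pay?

Sorted high to low: Tara €51.9; Bob €37.5; Hugo €35.9; Alice €20.7.
Tara has the highest bid, so Tara wins.
The second-highest bid is €37.5, so that is what Tara pays.

€37.5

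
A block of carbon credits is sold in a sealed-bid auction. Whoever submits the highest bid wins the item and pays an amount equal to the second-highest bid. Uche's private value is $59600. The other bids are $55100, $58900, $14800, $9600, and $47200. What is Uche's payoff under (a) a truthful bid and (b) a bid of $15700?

Truthful: $700; alternative: $0.

The highest competing bid is $58900.
Bidding truthfully at $59600: Uche has the top bid, wins, and pays the second-highest bid $58900. Payoff = $59600 − $58900 = $700.
Bidding $15700: the top bid is $58900 (a rival), so Uche loses. Payoff = $0.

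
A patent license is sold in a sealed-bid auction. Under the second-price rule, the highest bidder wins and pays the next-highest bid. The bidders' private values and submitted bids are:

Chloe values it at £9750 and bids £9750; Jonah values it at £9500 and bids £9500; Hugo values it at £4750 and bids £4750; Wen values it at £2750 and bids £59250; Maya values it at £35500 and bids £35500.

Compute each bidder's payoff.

Payoffs: Chloe £0, Jonah £0, Hugo £0, Wen -£32750, Maya £0.

Sorted high to low: Wen £59250; Maya £35500; Chloe £9750; Jonah £9500; Hugo £4750.
Wen has the top bid and wins; the price is the second-highest bid, £35500.
Wen's payoff = £2750 − £35500 = -£32750. All other bidders lose, so their payoff is 0.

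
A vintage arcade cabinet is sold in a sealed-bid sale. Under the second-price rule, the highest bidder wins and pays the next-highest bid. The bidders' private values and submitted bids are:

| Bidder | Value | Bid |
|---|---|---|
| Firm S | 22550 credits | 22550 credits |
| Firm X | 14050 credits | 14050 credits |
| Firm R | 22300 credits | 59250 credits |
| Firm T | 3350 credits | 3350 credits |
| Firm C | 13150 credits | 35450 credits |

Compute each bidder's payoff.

Bids in descending order: Firm R 59250 credits; Firm C 35450 credits; Firm S 22550 credits; Firm X 14050 credits; Firm T 3350 credits.
Firm R has the top bid and wins; the price is the second-highest bid, 35450 credits.
Firm R's payoff = 22300 credits − 35450 credits = -13150 credits. All other bidders lose, so their payoff is 0.

Firm S 0 credits, Firm X 0 credits, Firm R -13150 credits, Firm T 0 credits, Firm C 0 credits.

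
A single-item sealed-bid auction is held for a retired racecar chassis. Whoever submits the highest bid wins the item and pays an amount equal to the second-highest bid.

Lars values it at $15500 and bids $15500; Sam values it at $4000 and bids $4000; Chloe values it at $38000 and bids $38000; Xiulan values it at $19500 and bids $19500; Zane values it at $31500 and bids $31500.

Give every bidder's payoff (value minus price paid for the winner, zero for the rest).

Payoffs: Lars $0, Sam $0, Chloe $6500, Xiulan $0, Zane $0.

Ordered from highest: Chloe $38000 > Zane $31500 > Xiulan $19500 > Lars $15500 > Sam $4000.
Chloe has the top bid and wins; the price is the second-highest bid, $31500.
Chloe's payoff = $38000 − $31500 = $6500. All other bidders lose, so their payoff is 0.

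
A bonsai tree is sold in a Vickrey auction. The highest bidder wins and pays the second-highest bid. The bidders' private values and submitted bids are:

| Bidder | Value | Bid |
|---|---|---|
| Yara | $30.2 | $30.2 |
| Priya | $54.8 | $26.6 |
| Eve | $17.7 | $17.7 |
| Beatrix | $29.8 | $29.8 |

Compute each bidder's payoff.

Yara $0.4, Priya $0.0, Eve $0.0, Beatrix $0.0.

Ranking the bids: Yara $30.2; Beatrix $29.8; Priya $26.6; Eve $17.7.
Yara has the top bid and wins; the price is the second-highest bid, $29.8.
Yara's payoff = $30.2 − $29.8 = $0.4. All other bidders lose, so their payoff is 0.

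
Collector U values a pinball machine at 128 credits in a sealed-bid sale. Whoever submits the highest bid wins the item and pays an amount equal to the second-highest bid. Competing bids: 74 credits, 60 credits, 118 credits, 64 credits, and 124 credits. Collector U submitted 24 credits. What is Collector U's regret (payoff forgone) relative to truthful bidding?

Payoff forgone: 4 credits.

The highest competing bid is 124 credits.
Bidding truthfully at 128 credits: Collector U has the top bid, wins, and pays the second-highest bid 124 credits. Payoff = 128 credits − 124 credits = 4 credits.
Bidding 24 credits: the top bid is 124 credits (a rival), so Collector U loses. Payoff = 0 credits.
Regret = truthful payoff − actual payoff = 4 credits − 0 credits = 4 credits.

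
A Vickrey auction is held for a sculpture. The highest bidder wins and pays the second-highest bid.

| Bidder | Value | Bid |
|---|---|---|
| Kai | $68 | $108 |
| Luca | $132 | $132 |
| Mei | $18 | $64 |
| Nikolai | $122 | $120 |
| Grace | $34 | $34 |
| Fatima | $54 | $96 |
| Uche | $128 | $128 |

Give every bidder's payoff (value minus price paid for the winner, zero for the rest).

Kai $0, Luca $4, Mei $0, Nikolai $0, Grace $0, Fatima $0, Uche $0.

Ranking the bids: Luca $132 > Uche $128 > Nikolai $120 > Kai $108 > Fatima $96 > Mei $64 > Grace $34.
Luca has the top bid and wins; the price is the second-highest bid, $128.
Luca's payoff = $132 − $128 = $4. All other bidders lose, so their payoff is 0.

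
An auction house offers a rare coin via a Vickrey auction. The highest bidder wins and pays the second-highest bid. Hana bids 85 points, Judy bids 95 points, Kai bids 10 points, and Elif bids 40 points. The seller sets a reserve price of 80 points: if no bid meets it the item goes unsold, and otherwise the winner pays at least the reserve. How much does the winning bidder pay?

85 points

Ordered from highest: Judy 95 points > Hana 85 points > Elif 40 points > Kai 10 points.
Judy has the highest bid, so Judy wins.
The second-highest bid is 85 points, which exceeds the reserve, so that sets the price.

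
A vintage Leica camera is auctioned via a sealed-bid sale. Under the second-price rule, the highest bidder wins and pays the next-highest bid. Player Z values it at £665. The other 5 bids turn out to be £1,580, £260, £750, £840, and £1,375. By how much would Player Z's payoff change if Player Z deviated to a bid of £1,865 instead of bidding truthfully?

-£915

The highest competing bid is £1,580.
Bidding truthfully at £665: the top bid is £1,580 (a rival), so Player Z loses. Payoff = £0.
Bidding £1,865: Player Z has the top bid, wins, and pays the second-highest bid £1,580. Payoff = £665 − £1,580 = -£915.
Change = -£915 − £0 = -£915.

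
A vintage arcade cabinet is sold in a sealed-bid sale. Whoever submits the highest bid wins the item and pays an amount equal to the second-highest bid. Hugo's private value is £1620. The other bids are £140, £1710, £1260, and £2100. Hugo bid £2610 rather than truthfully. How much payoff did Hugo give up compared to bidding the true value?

The highest competing bid is £2100.
Bidding truthfully at £1620: the top bid is £2100 (a rival), so Hugo loses. Payoff = £0.
Bidding £2610: Hugo has the top bid, wins, and pays the second-highest bid £2100. Payoff = £1620 − £2100 = -£480.
Regret = truthful payoff − actual payoff = £0 − -£480 = £480.
This is the dominant-strategy logic: truthful bidding weakly beats any alternative.

£480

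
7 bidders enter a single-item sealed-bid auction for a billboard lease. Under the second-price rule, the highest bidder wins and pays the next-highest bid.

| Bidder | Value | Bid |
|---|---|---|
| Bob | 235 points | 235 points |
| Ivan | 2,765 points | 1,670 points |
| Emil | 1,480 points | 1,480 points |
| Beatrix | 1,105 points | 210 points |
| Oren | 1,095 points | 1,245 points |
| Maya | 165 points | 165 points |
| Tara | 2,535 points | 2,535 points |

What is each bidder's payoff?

Bob 0 points, Ivan 0 points, Emil 0 points, Beatrix 0 points, Oren 0 points, Maya 0 points, Tara 865 points.

Sorted high to low: Tara 2,535 points; Ivan 1,670 points; Emil 1,480 points; Oren 1,245 points; Bob 235 points; Beatrix 210 points; Maya 165 points.
Tara has the top bid and wins; the price is the second-highest bid, 1,670 points.
Tara's payoff = 2,535 points − 1,670 points = 865 points. All other bidders lose, so their payoff is 0.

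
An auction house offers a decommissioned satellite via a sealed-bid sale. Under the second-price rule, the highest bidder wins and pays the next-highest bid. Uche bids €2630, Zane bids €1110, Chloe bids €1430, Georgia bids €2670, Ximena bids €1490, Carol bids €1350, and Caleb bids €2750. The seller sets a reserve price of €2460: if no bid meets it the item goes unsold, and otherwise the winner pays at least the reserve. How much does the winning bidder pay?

Bids in descending order: Caleb €2750; Georgia €2670; Uche €2630; Ximena €1490; Chloe €1430; Carol €1350; Zane €1110.
Caleb has the highest bid, so Caleb wins.
The second-highest bid is €2670, which exceeds the reserve, so that sets the price.

Price paid: €2670.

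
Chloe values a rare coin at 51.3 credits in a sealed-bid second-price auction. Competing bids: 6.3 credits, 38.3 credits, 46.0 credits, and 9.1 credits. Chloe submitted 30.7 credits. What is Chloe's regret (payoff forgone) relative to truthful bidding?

The highest competing bid is 46.0 credits.
Bidding truthfully at 51.3 credits: Chloe has the top bid, wins, and pays the second-highest bid 46.0 credits. Payoff = 51.3 credits − 46.0 credits = 5.3 credits.
Bidding 30.7 credits: the top bid is 46.0 credits (a rival), so Chloe loses. Payoff = 0.0 credits.
Regret = truthful payoff − actual payoff = 5.3 credits − 0.0 credits = 5.3 credits.
This is the dominant-strategy logic: truthful bidding weakly beats any alternative.

5.3 credits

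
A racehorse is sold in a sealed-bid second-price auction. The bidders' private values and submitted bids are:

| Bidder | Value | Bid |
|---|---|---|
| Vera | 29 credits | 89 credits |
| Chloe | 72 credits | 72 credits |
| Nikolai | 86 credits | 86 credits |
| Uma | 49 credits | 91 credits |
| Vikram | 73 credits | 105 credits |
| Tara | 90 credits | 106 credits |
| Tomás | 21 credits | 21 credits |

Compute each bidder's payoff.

Payoffs: Vera 0 credits, Chloe 0 credits, Nikolai 0 credits, Uma 0 credits, Vikram 0 credits, Tara -15 credits, Tomás 0 credits.

Ordered from highest: Tara 106 credits, then Vikram 105 credits, then Uma 91 credits, then Vera 89 credits, then Nikolai 86 credits, then Chloe 72 credits, then Tomás 21 credits.
Tara has the top bid and wins; the price is the second-highest bid, 105 credits.
Tara's payoff = 90 credits − 105 credits = -15 credits. All other bidders lose, so their payoff is 0.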